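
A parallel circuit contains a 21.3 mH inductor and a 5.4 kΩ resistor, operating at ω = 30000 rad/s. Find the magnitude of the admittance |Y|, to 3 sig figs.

1.58 mS

X_L = ωL = 639 Ω
Parallel: admittances add. Y = 1/R + 1/(jωL)
Y = (0.000185 − j0.00156) S
|Y| = 0.00158 S → |Z| = 1/|Y| = 635 Ω, ∠Z = −∠Y = 83.3°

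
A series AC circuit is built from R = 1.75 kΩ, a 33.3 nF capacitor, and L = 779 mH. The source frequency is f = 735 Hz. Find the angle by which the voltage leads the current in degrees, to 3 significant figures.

ω = 2πf = 4618 rad/s
X_L = ωL = 3600 Ω
X_C = 1/(ωC) = 6500 Ω
Net reactance X = X_L − X_C = -2910 Ω
Z = 1750 − j2910 Ω
|Z| = √(1750² + 2910²) = 3390 Ω
∠Z = arctan(-2910/1750) = -58.9°

-58.9°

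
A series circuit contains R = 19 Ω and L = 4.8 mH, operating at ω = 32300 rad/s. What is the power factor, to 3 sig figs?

0.122

X_L = ωL = 155 Ω
Z = 19.0 + j155 Ω
|Z| = √(19.0² + 155²) = 156 Ω
∠Z = arctan(155/19.0) = 83.0°
cos φ = cos(83.0°) = 0.122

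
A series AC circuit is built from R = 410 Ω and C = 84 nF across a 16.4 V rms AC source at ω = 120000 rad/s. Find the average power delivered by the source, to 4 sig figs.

619.7 mW

X_C = 1/(ωC) = 99.21 Ω
Z = 410.0 − j99.21 Ω
|Z| = √(410.0² + 99.21²) = 421.8 Ω
∠Z = arctan(-99.21/410.0) = -13.60°
I = V/|Z| = 38.88 mA
P = VI cos φ = 16.4 × 0.03888 × cos(-13.60°) = 619.7 mW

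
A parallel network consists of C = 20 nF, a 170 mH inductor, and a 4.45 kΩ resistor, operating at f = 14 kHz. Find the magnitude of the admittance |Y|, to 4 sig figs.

1.707 mS

ω = 2πf = 87960 rad/s
X_L = ωL = 14950 Ω
X_C = 1/(ωC) = 568.4 Ω
Parallel: admittances add. Y = 1/R + 1/(jωL) + jωC
Y = (0.0002247 + j0.001692) S
|Y| = 0.001707 S → |Z| = 1/|Y| = 585.7 Ω, ∠Z = −∠Y = -82.44°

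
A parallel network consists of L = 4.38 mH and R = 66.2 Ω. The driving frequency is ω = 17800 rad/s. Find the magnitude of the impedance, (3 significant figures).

X_L = ωL = 78.0 Ω
Parallel: admittances add. Y = 1/R + 1/(jωL)
Y = (0.0151 − j0.0128) S
|Y| = 0.0198 S → |Z| = 1/|Y| = 50.5 Ω, ∠Z = −∠Y = 40.3°

50.5 Ω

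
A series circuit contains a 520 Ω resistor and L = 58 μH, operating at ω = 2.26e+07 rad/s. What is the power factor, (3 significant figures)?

0.369

X_L = ωL = 1310 Ω
Z = 520 + j1310 Ω
|Z| = √(520² + 1310²) = 1410 Ω
∠Z = arctan(1310/520) = 68.4°
cos φ = cos(68.4°) = 0.369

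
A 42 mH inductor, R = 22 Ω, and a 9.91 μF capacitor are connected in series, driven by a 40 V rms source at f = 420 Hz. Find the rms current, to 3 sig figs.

527 mA

ω = 2πf = 2639 rad/s
X_L = ωL = 111 Ω
X_C = 1/(ωC) = 38.2 Ω
Net reactance X = X_L − X_C = 72.6 Ω
Z = 22.0 + j72.6 Ω
|Z| = √(22.0² + 72.6²) = 75.9 Ω
I = V/|Z| = 40/75.9 = 527 mA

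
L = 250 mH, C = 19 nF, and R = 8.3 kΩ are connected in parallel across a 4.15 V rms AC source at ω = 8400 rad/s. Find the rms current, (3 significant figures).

1.41 mA

X_L = ωL = 2100 Ω
X_C = 1/(ωC) = 6270 Ω
Parallel: admittances add. Y = 1/R + 1/(jωL) + jωC
Y = (0.000120 − j0.000317) S
|Y| = 0.000339 S → |Z| = 1/|Y| = 2950 Ω, ∠Z = −∠Y = 69.2°
I = V/|Z| = 4.15/2950 = 1.41 mA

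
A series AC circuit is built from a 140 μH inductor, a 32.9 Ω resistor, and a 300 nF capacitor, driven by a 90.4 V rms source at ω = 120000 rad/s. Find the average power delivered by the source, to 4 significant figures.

223.5 W

X_L = ωL = 16.80 Ω
X_C = 1/(ωC) = 27.78 Ω
Net reactance X = X_L − X_C = -10.98 Ω
Z = 32.90 − j10.98 Ω
|Z| = √(32.90² + 10.98²) = 34.68 Ω
∠Z = arctan(-10.98/32.90) = -18.45°
I = V/|Z| = 2.606 A
P = VI cos φ = 90.4 × 2.606 × cos(-18.45°) = 223.5 W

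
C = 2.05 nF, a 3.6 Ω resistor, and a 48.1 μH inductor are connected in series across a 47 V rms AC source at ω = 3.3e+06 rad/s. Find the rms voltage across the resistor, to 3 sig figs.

14.7 V

X_L = ωL = 159 Ω
X_C = 1/(ωC) = 148 Ω
Net reactance X = X_L − X_C = 10.9 Ω
Z = 3.60 + j10.9 Ω
|Z| = √(3.60² + 10.9²) = 11.5 Ω
I = V/|Z| = 4.09 A
V_R = I·|Z_R| = 4.09 × 3.60 = 14.7 V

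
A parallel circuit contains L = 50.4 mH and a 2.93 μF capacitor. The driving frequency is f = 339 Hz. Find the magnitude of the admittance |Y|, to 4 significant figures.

ω = 2πf = 2130 rad/s
X_L = ωL = 107.4 Ω
X_C = 1/(ωC) = 160.2 Ω
Parallel: admittances add. Y = 1/(jωL) + jωC
Y = (0 − j0.003074) S
|Y| = 0.003074 S → |Z| = 1/|Y| = 325.3 Ω, ∠Z = −∠Y = 90.00°

3.074 mS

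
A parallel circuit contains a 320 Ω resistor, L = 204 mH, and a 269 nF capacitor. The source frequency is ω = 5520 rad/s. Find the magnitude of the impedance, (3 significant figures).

X_L = ωL = 1130 Ω
X_C = 1/(ωC) = 673 Ω
Parallel: admittances add. Y = 1/R + 1/(jωL) + jωC
Y = (0.00313 + j0.000597) S
|Y| = 0.00318 S → |Z| = 1/|Y| = 314 Ω, ∠Z = −∠Y = -10.8°

314 Ω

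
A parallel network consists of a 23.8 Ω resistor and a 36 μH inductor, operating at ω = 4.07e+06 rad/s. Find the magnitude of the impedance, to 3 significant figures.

X_L = ωL = 147 Ω
Parallel: admittances add. Y = 1/R + 1/(jωL)
Y = (0.0420 − j0.00683) S
|Y| = 0.0426 S → |Z| = 1/|Y| = 23.5 Ω, ∠Z = −∠Y = 9.23°

23.5 Ω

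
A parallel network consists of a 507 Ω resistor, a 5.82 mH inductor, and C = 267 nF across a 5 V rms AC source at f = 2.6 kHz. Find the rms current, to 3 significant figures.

32.3 mA

ω = 2πf = 16340 rad/s
X_L = ωL = 95.1 Ω
X_C = 1/(ωC) = 229 Ω
Parallel: admittances add. Y = 1/R + 1/(jωL) + jωC
Y = (0.00197 − j0.00616) S
|Y| = 0.00646 S → |Z| = 1/|Y| = 155 Ω, ∠Z = −∠Y = 72.2°
I = V/|Z| = 5/155 = 32.3 mA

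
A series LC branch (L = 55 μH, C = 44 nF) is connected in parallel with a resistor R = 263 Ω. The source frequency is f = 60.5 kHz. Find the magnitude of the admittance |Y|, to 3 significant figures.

ω = 2πf = 380100 rad/s
X_L = ωL = 20.9 Ω
X_C = 1/(ωC) = 59.8 Ω
Branch 1: Z₁ = R = 263 Ω
Branch 2 (series LC): Z₂ = j(X_L − X_C) = −j38.9 Ω
Parallel: Z = Z₁Z₂/(Z₁+Z₂), |Z| = 38.5 Ω, ∠Z = -81.6°
|Y| = 1/|Z| = 26.0 mS

26.0 mS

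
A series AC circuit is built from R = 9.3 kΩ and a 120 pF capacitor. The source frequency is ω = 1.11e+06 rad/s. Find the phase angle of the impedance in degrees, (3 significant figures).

-38.9°

X_C = 1/(ωC) = 7510 Ω
Z = 9300 − j7510 Ω
|Z| = √(9300² + 7510²) = 12000 Ω
∠Z = arctan(-7510/9300) = -38.9°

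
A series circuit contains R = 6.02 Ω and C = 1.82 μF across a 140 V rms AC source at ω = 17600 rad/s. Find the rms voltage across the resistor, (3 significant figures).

X_C = 1/(ωC) = 31.2 Ω
Z = 6.02 − j31.2 Ω
|Z| = √(6.02² + 31.2²) = 31.8 Ω
I = V/|Z| = 4.40 A
V_R = I·|Z_R| = 4.40 × 6.02 = 26.5 V

26.5 V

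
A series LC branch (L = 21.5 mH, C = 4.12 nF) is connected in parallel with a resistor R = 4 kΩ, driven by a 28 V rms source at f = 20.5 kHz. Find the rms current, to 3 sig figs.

ω = 2πf = 128800 rad/s
X_L = ωL = 2770 Ω
X_C = 1/(ωC) = 1880 Ω
Branch 1: Z₁ = R = 4000 Ω
Branch 2 (series LC): Z₂ = j(X_L − X_C) = j885 Ω
Parallel: Z = Z₁Z₂/(Z₁+Z₂), |Z| = 864 Ω, ∠Z = 77.5°
I = V/|Z| = 28/864 = 32.4 mA

32.4 mA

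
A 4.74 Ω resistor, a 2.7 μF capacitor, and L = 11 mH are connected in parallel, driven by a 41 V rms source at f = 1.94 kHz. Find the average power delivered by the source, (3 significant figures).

ω = 2πf = 12190 rad/s
X_L = ωL = 134 Ω
X_C = 1/(ωC) = 30.4 Ω
Parallel: admittances add. Y = 1/R + 1/(jωL) + jωC
Y = (0.211 + j0.0255) S
|Y| = 0.213 S → |Z| = 1/|Y| = 4.71 Ω, ∠Z = −∠Y = -6.88°
I = V/|Z| = 8.71 A
P = VI cos φ = 41 × 8.71 × cos(-6.88°) = 355 W

355 W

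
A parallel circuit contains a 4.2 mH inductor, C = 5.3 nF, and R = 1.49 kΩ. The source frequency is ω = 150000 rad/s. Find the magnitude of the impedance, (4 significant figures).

963.1 Ω

X_L = ωL = 630.0 Ω
X_C = 1/(ωC) = 1258 Ω
Parallel: admittances add. Y = 1/R + 1/(jωL) + jωC
Y = (0.0006711 − j0.0007923) S
|Y| = 0.001038 S → |Z| = 1/|Y| = 963.1 Ω, ∠Z = −∠Y = 49.73°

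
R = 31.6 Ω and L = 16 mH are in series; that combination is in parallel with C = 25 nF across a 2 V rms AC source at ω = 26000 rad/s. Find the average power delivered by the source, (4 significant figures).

X_L = ωL = 416.0 Ω
X_C = 1/(ωC) = 1538 Ω
Branch 1 (R+jX_L): Z₁ = 31.60 + j416.0 Ω, |Z₁| = 417.2 Ω
Branch 2 (−jX_C): Z₂ = −j1538 Ω
Parallel: Z = Z₁Z₂/(Z₁+Z₂), |Z| = 571.6 Ω, ∠Z = 84.04°
I = V/|Z| = 3.499 mA
P = VI cos φ = 2 × 0.003499 × cos(84.04°) = 726.2 μW

726.2 μW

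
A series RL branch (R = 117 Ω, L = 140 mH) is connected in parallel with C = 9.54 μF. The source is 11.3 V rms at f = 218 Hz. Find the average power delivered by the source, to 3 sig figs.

296 mW

ω = 2πf = 1370 rad/s
X_L = ωL = 192 Ω
X_C = 1/(ωC) = 76.5 Ω
Branch 1 (R+jX_L): Z₁ = 117 + j192 Ω, |Z₁| = 225 Ω
Branch 2 (−jX_C): Z₂ = −j76.5 Ω
Parallel: Z = Z₁Z₂/(Z₁+Z₂), |Z| = 105 Ω, ∠Z = -76.0°
I = V/|Z| = 108 mA
P = VI cos φ = 11.3 × 0.108 × cos(-76.0°) = 296 mW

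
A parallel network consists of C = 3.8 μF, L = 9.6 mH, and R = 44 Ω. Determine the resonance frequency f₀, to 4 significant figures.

ω₀ = 1/√(LC) = 1/√(0.0096 × 3.8e-06) = 5236 rad/s
f₀ = ω₀/(2π) = 833.3 Hz

833.3 Hz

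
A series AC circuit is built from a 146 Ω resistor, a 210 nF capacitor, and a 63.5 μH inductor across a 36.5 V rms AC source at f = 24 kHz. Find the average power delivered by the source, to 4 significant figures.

ω = 2πf = 150800 rad/s
X_L = ωL = 9.576 Ω
X_C = 1/(ωC) = 31.58 Ω
Net reactance X = X_L − X_C = -22.00 Ω
Z = 146.0 − j22.00 Ω
|Z| = √(146.0² + 22.00²) = 147.6 Ω
∠Z = arctan(-22.00/146.0) = -8.570°
I = V/|Z| = 247.2 mA
P = VI cos φ = 36.5 × 0.2472 × cos(-8.570°) = 8.922 W

8.922 W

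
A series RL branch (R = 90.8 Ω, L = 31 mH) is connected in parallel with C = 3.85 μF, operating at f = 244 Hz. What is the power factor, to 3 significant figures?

ω = 2πf = 1533 rad/s
X_L = ωL = 47.5 Ω
X_C = 1/(ωC) = 169 Ω
Branch 1 (R+jX_L): Z₁ = 90.8 + j47.5 Ω, |Z₁| = 102 Ω
Branch 2 (−jX_C): Z₂ = −j169 Ω
Parallel: Z = Z₁Z₂/(Z₁+Z₂), |Z| = 114 Ω, ∠Z = -9.05°
cos φ = cos(-9.05°) = 0.988

0.988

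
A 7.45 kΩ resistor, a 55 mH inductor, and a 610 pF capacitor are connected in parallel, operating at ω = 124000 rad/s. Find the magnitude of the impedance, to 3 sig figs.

X_L = ωL = 6820 Ω
X_C = 1/(ωC) = 13200 Ω
Parallel: admittances add. Y = 1/R + 1/(jωL) + jωC
Y = (0.000134 − j7.1e-05) S
|Y| = 0.000152 S → |Z| = 1/|Y| = 6590 Ω, ∠Z = −∠Y = 27.9°

6590 Ω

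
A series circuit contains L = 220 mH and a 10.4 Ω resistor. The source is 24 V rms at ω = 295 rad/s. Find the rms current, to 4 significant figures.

365.1 mA

X_L = ωL = 64.90 Ω
Z = 10.40 + j64.90 Ω
|Z| = √(10.40² + 64.90²) = 65.73 Ω
I = V/|Z| = 24/65.73 = 365.1 mA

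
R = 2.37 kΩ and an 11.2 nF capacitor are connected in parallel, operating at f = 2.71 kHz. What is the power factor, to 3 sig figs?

0.911

ω = 2πf = 17030 rad/s
X_C = 1/(ωC) = 5240 Ω
Parallel: admittances add. Y = 1/R + jωC
Y = (0.000422 + j0.000191) S
|Y| = 0.000463 S → |Z| = 1/|Y| = 2160 Ω, ∠Z = −∠Y = -24.3°
cos φ = cos(-24.3°) = 0.911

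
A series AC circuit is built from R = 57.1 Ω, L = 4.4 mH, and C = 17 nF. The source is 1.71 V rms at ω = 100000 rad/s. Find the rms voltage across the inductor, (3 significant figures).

X_L = ωL = 440 Ω
X_C = 1/(ωC) = 588 Ω
Net reactance X = X_L − X_C = -148 Ω
Z = 57.1 − j148 Ω
|Z| = √(57.1² + 148²) = 159 Ω
I = V/|Z| = 10.8 mA
V_L = I·|Z_L| = 0.0108 × 440 = 4.74 V

4.74 V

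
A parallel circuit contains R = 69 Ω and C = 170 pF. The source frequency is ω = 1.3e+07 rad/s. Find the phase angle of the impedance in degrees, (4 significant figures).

X_C = 1/(ωC) = 452.5 Ω
Parallel: admittances add. Y = 1/R + jωC
Y = (0.01449 + j0.002210) S
|Y| = 0.01466 S → |Z| = 1/|Y| = 68.21 Ω, ∠Z = −∠Y = -8.670°

-8.670°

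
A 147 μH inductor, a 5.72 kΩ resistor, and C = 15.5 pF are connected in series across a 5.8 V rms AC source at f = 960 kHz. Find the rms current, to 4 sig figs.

ω = 2πf = 6.032e+06 rad/s
X_L = ωL = 886.7 Ω
X_C = 1/(ωC) = 10700 Ω
Net reactance X = X_L − X_C = -9809 Ω
Z = 5720 − j9809 Ω
|Z| = √(5720² + 9809²) = 11360 Ω
I = V/|Z| = 5.8/11360 = 510.8 μA

510.8 μA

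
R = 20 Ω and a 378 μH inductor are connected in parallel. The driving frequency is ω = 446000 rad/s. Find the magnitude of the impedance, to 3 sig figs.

X_L = ωL = 169 Ω
Parallel: admittances add. Y = 1/R + 1/(jωL)
Y = (0.0500 − j0.00593) S
|Y| = 0.0504 S → |Z| = 1/|Y| = 19.9 Ω, ∠Z = −∠Y = 6.77°

19.9 Ω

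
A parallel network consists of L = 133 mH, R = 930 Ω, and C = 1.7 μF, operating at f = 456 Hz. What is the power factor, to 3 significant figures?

ω = 2πf = 2865 rad/s
X_L = ωL = 381 Ω
X_C = 1/(ωC) = 205 Ω
Parallel: admittances add. Y = 1/R + 1/(jωL) + jωC
Y = (0.00108 + j0.00225) S
|Y| = 0.00249 S → |Z| = 1/|Y| = 402 Ω, ∠Z = −∠Y = -64.4°
cos φ = cos(-64.4°) = 0.432

0.432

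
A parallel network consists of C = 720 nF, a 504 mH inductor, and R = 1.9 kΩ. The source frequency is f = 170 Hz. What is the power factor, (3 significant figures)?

0.435

ω = 2πf = 1068 rad/s
X_L = ωL = 538 Ω
X_C = 1/(ωC) = 1300 Ω
Parallel: admittances add. Y = 1/R + 1/(jωL) + jωC
Y = (0.000526 − j0.00109) S
|Y| = 0.00121 S → |Z| = 1/|Y| = 827 Ω, ∠Z = −∠Y = 64.2°
cos φ = cos(64.2°) = 0.435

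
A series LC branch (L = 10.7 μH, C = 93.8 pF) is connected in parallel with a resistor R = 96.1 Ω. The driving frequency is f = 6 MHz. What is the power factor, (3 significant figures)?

0.782

ω = 2πf = 3.77e+07 rad/s
X_L = ωL = 403 Ω
X_C = 1/(ωC) = 283 Ω
Branch 1: Z₁ = R = 96.1 Ω
Branch 2 (series LC): Z₂ = j(X_L − X_C) = j121 Ω
Parallel: Z = Z₁Z₂/(Z₁+Z₂), |Z| = 75.2 Ω, ∠Z = 38.6°
cos φ = cos(38.6°) = 0.782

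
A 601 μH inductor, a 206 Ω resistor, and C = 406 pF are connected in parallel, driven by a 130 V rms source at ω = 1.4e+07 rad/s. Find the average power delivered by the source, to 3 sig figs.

82.0 W

X_L = ωL = 8410 Ω
X_C = 1/(ωC) = 176 Ω
Parallel: admittances add. Y = 1/R + 1/(jωL) + jωC
Y = (0.00485 + j0.00557) S
|Y| = 0.00738 S → |Z| = 1/|Y| = 135 Ω, ∠Z = −∠Y = -48.9°
I = V/|Z| = 960 mA
P = VI cos φ = 130 × 0.960 × cos(-48.9°) = 82.0 W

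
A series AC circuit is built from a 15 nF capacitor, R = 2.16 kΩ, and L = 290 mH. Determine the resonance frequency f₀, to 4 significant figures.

2.413 kHz

ω₀ = 1/√(LC) = 1/√(0.29 × 1.5e-08) = 15160 rad/s
f₀ = ω₀/(2π) = 2.413 kHz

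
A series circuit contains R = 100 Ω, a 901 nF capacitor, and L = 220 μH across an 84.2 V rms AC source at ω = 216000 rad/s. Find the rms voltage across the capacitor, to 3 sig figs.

3.98 V

X_L = ωL = 47.5 Ω
X_C = 1/(ωC) = 5.14 Ω
Net reactance X = X_L − X_C = 42.4 Ω
Z = 100 + j42.4 Ω
|Z| = √(100² + 42.4²) = 109 Ω
I = V/|Z| = 775 mA
V_C = I·|Z_C| = 0.775 × 5.14 = 3.98 V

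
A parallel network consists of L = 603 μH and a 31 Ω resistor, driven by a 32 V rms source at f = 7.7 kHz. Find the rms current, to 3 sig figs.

1.51 A

ω = 2πf = 48380 rad/s
X_L = ωL = 29.2 Ω
Parallel: admittances add. Y = 1/R + 1/(jωL)
Y = (0.0323 − j0.0343) S
|Y| = 0.0471 S → |Z| = 1/|Y| = 21.2 Ω, ∠Z = −∠Y = 46.7°
I = V/|Z| = 32/21.2 = 1.51 A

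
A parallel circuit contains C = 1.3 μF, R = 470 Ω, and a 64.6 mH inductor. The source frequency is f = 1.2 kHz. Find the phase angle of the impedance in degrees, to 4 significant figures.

-74.65°

ω = 2πf = 7540 rad/s
X_L = ωL = 487.1 Ω
X_C = 1/(ωC) = 102.0 Ω
Parallel: admittances add. Y = 1/R + 1/(jωL) + jωC
Y = (0.002128 + j0.007749) S
|Y| = 0.008035 S → |Z| = 1/|Y| = 124.4 Ω, ∠Z = −∠Y = -74.65°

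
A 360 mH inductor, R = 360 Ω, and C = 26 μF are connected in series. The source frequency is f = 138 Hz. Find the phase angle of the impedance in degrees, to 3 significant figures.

ω = 2πf = 867.1 rad/s
X_L = ωL = 312 Ω
X_C = 1/(ωC) = 44.4 Ω
Net reactance X = X_L − X_C = 268 Ω
Z = 360 + j268 Ω
|Z| = √(360² + 268²) = 449 Ω
∠Z = arctan(268/360) = 36.6°

36.6°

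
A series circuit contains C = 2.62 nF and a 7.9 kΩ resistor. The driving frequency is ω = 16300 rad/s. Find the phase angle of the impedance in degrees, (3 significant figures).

X_C = 1/(ωC) = 23400 Ω
Z = 7900 − j23400 Ω
|Z| = √(7900² + 23400²) = 24700 Ω
∠Z = arctan(-23400/7900) = -71.4°

-71.4°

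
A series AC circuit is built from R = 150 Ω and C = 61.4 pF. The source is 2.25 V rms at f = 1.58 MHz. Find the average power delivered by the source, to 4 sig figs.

279.8 μW

ω = 2πf = 9.927e+06 rad/s
X_C = 1/(ωC) = 1641 Ω
Z = 150.0 − j1641 Ω
|Z| = √(150.0² + 1641²) = 1647 Ω
∠Z = arctan(-1641/150.0) = -84.78°
I = V/|Z| = 1.366 mA
P = VI cos φ = 2.25 × 0.001366 × cos(-84.78°) = 279.8 μW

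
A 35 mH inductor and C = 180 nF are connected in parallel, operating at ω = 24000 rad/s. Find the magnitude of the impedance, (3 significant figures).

320 Ω

X_L = ωL = 840 Ω
X_C = 1/(ωC) = 231 Ω
Parallel: admittances add. Y = 1/(jωL) + jωC
Y = (0 + j0.00313) S
|Y| = 0.00313 S → |Z| = 1/|Y| = 320 Ω, ∠Z = −∠Y = -90.0°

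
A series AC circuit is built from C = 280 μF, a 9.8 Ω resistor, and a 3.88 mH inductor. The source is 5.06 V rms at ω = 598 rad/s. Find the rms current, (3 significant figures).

484 mA

X_L = ωL = 2.32 Ω
X_C = 1/(ωC) = 5.97 Ω
Net reactance X = X_L − X_C = -3.65 Ω
Z = 9.80 − j3.65 Ω
|Z| = √(9.80² + 3.65²) = 10.5 Ω
I = V/|Z| = 5.06/10.5 = 484 mA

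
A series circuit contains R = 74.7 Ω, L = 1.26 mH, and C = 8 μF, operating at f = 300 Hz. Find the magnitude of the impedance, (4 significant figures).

ω = 2πf = 1885 rad/s
X_L = ωL = 2.375 Ω
X_C = 1/(ωC) = 66.31 Ω
Net reactance X = X_L − X_C = -63.94 Ω
Z = 74.70 − j63.94 Ω
|Z| = √(74.70² + 63.94²) = 98.33 Ω

98.33 Ω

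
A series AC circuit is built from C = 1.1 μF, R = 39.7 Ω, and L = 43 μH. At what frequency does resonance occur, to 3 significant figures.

23.1 kHz

ω₀ = 1/√(LC) = 1/√(4.3e-05 × 1.1e-06) = 145400 rad/s
f₀ = ω₀/(2π) = 23.1 kHz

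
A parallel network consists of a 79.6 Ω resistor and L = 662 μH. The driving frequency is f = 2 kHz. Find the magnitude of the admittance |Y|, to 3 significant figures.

121 mS

ω = 2πf = 12570 rad/s
X_L = ωL = 8.32 Ω
Parallel: admittances add. Y = 1/R + 1/(jωL)
Y = (0.0126 − j0.120) S
|Y| = 0.121 S → |Z| = 1/|Y| = 8.27 Ω, ∠Z = −∠Y = 84.0°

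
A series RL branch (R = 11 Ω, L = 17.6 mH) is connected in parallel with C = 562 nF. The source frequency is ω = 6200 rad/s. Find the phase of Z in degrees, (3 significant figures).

80.7°

X_L = ωL = 109 Ω
X_C = 1/(ωC) = 287 Ω
Branch 1 (R+jX_L): Z₁ = 11.0 + j109 Ω, |Z₁| = 110 Ω
Branch 2 (−jX_C): Z₂ = −j287 Ω
Parallel: Z = Z₁Z₂/(Z₁+Z₂), |Z| = 177 Ω, ∠Z = 80.7°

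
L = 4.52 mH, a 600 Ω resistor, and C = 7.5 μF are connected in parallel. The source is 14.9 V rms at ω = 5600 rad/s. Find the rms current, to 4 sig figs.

44.68 mA

X_L = ωL = 25.31 Ω
X_C = 1/(ωC) = 23.81 Ω
Parallel: admittances add. Y = 1/R + 1/(jωL) + jωC
Y = (0.001667 + j0.002493) S
|Y| = 0.002999 S → |Z| = 1/|Y| = 333.5 Ω, ∠Z = −∠Y = -56.24°
I = V/|Z| = 14.9/333.5 = 44.68 mA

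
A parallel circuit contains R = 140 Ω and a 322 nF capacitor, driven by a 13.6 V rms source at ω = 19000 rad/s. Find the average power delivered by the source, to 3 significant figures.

X_C = 1/(ωC) = 163 Ω
Parallel: admittances add. Y = 1/R + jωC
Y = (0.00714 + j0.00612) S
|Y| = 0.00940 S → |Z| = 1/|Y| = 106 Ω, ∠Z = −∠Y = -40.6°
I = V/|Z| = 128 mA
P = VI cos φ = 13.6 × 0.128 × cos(-40.6°) = 1.32 W

1.32 W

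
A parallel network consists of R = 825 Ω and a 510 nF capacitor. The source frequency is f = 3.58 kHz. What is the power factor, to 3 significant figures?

ω = 2πf = 22490 rad/s
X_C = 1/(ωC) = 87.2 Ω
Parallel: admittances add. Y = 1/R + jωC
Y = (0.00121 + j0.0115) S
|Y| = 0.0115 S → |Z| = 1/|Y| = 86.7 Ω, ∠Z = −∠Y = -84.0°
cos φ = cos(-84.0°) = 0.105

0.105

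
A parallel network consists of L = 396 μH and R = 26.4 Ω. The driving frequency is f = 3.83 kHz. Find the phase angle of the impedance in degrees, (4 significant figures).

ω = 2πf = 24060 rad/s
X_L = ωL = 9.530 Ω
Parallel: admittances add. Y = 1/R + 1/(jωL)
Y = (0.03788 − j0.1049) S
|Y| = 0.1116 S → |Z| = 1/|Y| = 8.963 Ω, ∠Z = −∠Y = 70.15°

70.15°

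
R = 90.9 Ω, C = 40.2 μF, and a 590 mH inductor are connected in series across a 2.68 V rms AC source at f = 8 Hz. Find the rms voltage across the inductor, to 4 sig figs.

ω = 2πf = 50.27 rad/s
X_L = ωL = 29.66 Ω
X_C = 1/(ωC) = 494.9 Ω
Net reactance X = X_L − X_C = -465.2 Ω
Z = 90.90 − j465.2 Ω
|Z| = √(90.90² + 465.2²) = 474.0 Ω
I = V/|Z| = 5.654 mA
V_L = I·|Z_L| = 0.005654 × 29.66 = 0.1677 V

0.1677 V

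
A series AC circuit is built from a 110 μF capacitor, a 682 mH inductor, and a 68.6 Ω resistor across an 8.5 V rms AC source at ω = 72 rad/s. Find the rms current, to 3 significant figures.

82.3 mA

X_L = ωL = 49.1 Ω
X_C = 1/(ωC) = 126 Ω
Net reactance X = X_L − X_C = -77.2 Ω
Z = 68.6 − j77.2 Ω
|Z| = √(68.6² + 77.2²) = 103 Ω
I = V/|Z| = 8.5/103 = 82.3 mA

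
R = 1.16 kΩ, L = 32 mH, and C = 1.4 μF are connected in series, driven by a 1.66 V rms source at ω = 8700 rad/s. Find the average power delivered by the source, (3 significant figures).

2.31 mW

X_L = ωL = 278 Ω
X_C = 1/(ωC) = 82.1 Ω
Net reactance X = X_L − X_C = 196 Ω
Z = 1160 + j196 Ω
|Z| = √(1160² + 196²) = 1180 Ω
∠Z = arctan(196/1160) = 9.60°
I = V/|Z| = 1.41 mA
P = VI cos φ = 1.66 × 0.00141 × cos(9.60°) = 2.31 mW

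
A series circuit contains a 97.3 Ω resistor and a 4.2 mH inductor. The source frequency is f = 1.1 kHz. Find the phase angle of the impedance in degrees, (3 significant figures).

ω = 2πf = 6912 rad/s
X_L = ωL = 29.0 Ω
Z = 97.3 + j29.0 Ω
|Z| = √(97.3² + 29.0²) = 102 Ω
∠Z = arctan(29.0/97.3) = 16.6°

16.6°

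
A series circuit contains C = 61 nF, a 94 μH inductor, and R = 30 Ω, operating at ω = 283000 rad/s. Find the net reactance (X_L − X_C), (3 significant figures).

X_L = ωL = 26.6 Ω
X_C = 1/(ωC) = 57.9 Ω
X = 26.6 − 57.9 = -31.3 Ω

-31.3 Ω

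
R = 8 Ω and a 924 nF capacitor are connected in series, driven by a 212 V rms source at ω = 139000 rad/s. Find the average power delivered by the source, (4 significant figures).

X_C = 1/(ωC) = 7.786 Ω
Z = 8.000 − j7.786 Ω
|Z| = √(8.000² + 7.786²) = 11.16 Ω
∠Z = arctan(-7.786/8.000) = -44.22°
I = V/|Z| = 18.99 A
P = VI cos φ = 212 × 18.99 × cos(-44.22°) = 2.885 kW

2.885 kW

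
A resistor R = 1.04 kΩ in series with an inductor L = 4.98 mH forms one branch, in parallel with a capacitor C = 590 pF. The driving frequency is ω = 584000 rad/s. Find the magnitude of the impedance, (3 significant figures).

8620 Ω

X_L = ωL = 2910 Ω
X_C = 1/(ωC) = 2900 Ω
Branch 1 (R+jX_L): Z₁ = 1040 + j2910 Ω, |Z₁| = 3090 Ω
Branch 2 (−jX_C): Z₂ = −j2900 Ω
Parallel: Z = Z₁Z₂/(Z₁+Z₂), |Z| = 8620 Ω, ∠Z = -20.0°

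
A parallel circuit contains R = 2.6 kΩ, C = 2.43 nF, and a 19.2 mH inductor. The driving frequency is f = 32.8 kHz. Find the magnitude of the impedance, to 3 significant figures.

2180 Ω

ω = 2πf = 206100 rad/s
X_L = ωL = 3960 Ω
X_C = 1/(ωC) = 2000 Ω
Parallel: admittances add. Y = 1/R + 1/(jωL) + jωC
Y = (0.000385 + j0.000248) S
|Y| = 0.000458 S → |Z| = 1/|Y| = 2180 Ω, ∠Z = −∠Y = -32.8°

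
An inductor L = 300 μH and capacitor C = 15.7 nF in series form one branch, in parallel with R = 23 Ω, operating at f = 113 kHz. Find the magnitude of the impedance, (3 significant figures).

ω = 2πf = 710000 rad/s
X_L = ωL = 213 Ω
X_C = 1/(ωC) = 89.7 Ω
Branch 1: Z₁ = R = 23.0 Ω
Branch 2 (series LC): Z₂ = j(X_L − X_C) = j123 Ω
Parallel: Z = Z₁Z₂/(Z₁+Z₂), |Z| = 22.6 Ω, ∠Z = 10.6°

22.6 Ω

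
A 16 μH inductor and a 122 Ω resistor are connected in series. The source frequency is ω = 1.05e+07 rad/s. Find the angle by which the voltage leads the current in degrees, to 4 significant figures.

X_L = ωL = 168.0 Ω
Z = 122.0 + j168.0 Ω
|Z| = √(122.0² + 168.0²) = 207.6 Ω
∠Z = arctan(168.0/122.0) = 54.01°

54.01°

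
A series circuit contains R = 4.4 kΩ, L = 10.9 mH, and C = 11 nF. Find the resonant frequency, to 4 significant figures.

14.53 kHz

ω₀ = 1/√(LC) = 1/√(0.0109 × 1.1e-08) = 91330 rad/s
f₀ = ω₀/(2π) = 14.53 kHz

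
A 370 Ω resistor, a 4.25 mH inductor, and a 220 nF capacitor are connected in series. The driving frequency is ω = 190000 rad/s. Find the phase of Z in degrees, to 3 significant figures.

X_L = ωL = 808 Ω
X_C = 1/(ωC) = 23.9 Ω
Net reactance X = X_L − X_C = 784 Ω
Z = 370 + j784 Ω
|Z| = √(370² + 784²) = 867 Ω
∠Z = arctan(784/370) = 64.7°

64.7°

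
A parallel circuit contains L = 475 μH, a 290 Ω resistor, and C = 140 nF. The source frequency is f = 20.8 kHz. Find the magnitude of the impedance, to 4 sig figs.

244.9 Ω

ω = 2πf = 130700 rad/s
X_L = ωL = 62.08 Ω
X_C = 1/(ωC) = 54.65 Ω
Parallel: admittances add. Y = 1/R + 1/(jωL) + jωC
Y = (0.003448 + j0.002188) S
|Y| = 0.004084 S → |Z| = 1/|Y| = 244.9 Ω, ∠Z = −∠Y = -32.39°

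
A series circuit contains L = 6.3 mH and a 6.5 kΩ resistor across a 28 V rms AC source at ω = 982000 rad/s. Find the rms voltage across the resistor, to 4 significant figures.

20.28 V

X_L = ωL = 6187 Ω
Z = 6500 + j6187 Ω
|Z| = √(6500² + 6187²) = 8974 Ω
I = V/|Z| = 3.120 mA
V_R = I·|Z_R| = 0.003120 × 6500 = 20.28 V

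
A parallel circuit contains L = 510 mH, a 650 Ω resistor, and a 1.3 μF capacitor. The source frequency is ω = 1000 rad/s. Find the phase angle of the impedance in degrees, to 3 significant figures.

23.2°

X_L = ωL = 510 Ω
X_C = 1/(ωC) = 769 Ω
Parallel: admittances add. Y = 1/R + 1/(jωL) + jωC
Y = (0.00154 − j0.000661) S
|Y| = 0.00167 S → |Z| = 1/|Y| = 597 Ω, ∠Z = −∠Y = 23.2°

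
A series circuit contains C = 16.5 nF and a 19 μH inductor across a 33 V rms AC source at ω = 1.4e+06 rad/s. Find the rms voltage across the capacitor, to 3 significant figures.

85.6 V

X_L = ωL = 26.6 Ω
X_C = 1/(ωC) = 43.3 Ω
Net reactance X = X_L − X_C = -16.7 Ω
Z = − j16.7 Ω
|Z| = √(0² + 16.7²) = 16.7 Ω
I = V/|Z| = 1.98 A
V_C = I·|Z_C| = 1.98 × 43.3 = 85.6 V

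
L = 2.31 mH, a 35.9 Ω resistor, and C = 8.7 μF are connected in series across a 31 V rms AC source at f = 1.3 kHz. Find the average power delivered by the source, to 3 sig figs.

26.3 W

ω = 2πf = 8168 rad/s
X_L = ωL = 18.9 Ω
X_C = 1/(ωC) = 14.1 Ω
Net reactance X = X_L − X_C = 4.80 Ω
Z = 35.9 + j4.80 Ω
|Z| = √(35.9² + 4.80²) = 36.2 Ω
∠Z = arctan(4.80/35.9) = 7.61°
I = V/|Z| = 856 mA
P = VI cos φ = 31 × 0.856 × cos(7.61°) = 26.3 W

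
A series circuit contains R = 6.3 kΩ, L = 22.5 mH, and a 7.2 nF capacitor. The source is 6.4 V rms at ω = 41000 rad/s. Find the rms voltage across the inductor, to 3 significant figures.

X_L = ωL = 922 Ω
X_C = 1/(ωC) = 3390 Ω
Net reactance X = X_L − X_C = -2470 Ω
Z = 6300 − j2470 Ω
|Z| = √(6300² + 2470²) = 6770 Ω
I = V/|Z| = 946 μA
V_L = I·|Z_L| = 0.000946 × 922 = 0.873 V

0.873 V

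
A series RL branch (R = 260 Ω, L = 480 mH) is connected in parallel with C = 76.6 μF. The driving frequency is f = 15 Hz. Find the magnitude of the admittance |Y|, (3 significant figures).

ω = 2πf = 94.25 rad/s
X_L = ωL = 45.2 Ω
X_C = 1/(ωC) = 139 Ω
Branch 1 (R+jX_L): Z₁ = 260 + j45.2 Ω, |Z₁| = 264 Ω
Branch 2 (−jX_C): Z₂ = −j139 Ω
Parallel: Z = Z₁Z₂/(Z₁+Z₂), |Z| = 132 Ω, ∠Z = -60.4°
|Y| = 1/|Z| = 7.56 mS

7.56 mS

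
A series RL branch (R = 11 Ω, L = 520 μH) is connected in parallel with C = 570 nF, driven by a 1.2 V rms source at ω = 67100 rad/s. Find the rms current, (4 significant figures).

17.63 mA

X_L = ωL = 34.89 Ω
X_C = 1/(ωC) = 26.15 Ω
Branch 1 (R+jX_L): Z₁ = 11.00 + j34.89 Ω, |Z₁| = 36.58 Ω
Branch 2 (−jX_C): Z₂ = −j26.15 Ω
Parallel: Z = Z₁Z₂/(Z₁+Z₂), |Z| = 68.07 Ω, ∠Z = -55.99°
I = V/|Z| = 1.2/68.07 = 17.63 mA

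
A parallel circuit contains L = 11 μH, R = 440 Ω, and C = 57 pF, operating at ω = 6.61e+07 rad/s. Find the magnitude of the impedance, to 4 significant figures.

X_L = ωL = 727.1 Ω
X_C = 1/(ωC) = 265.4 Ω
Parallel: admittances add. Y = 1/R + 1/(jωL) + jωC
Y = (0.002273 + j0.002392) S
|Y| = 0.003300 S → |Z| = 1/|Y| = 303.0 Ω, ∠Z = −∠Y = -46.47°

303.0 Ω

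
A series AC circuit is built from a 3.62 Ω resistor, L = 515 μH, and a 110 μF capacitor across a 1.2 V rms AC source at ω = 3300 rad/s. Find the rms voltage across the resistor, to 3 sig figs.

1.15 V

X_L = ωL = 1.70 Ω
X_C = 1/(ωC) = 2.75 Ω
Net reactance X = X_L − X_C = -1.06 Ω
Z = 3.62 − j1.06 Ω
|Z| = √(3.62² + 1.06²) = 3.77 Ω
I = V/|Z| = 318 mA
V_R = I·|Z_R| = 0.318 × 3.62 = 1.15 V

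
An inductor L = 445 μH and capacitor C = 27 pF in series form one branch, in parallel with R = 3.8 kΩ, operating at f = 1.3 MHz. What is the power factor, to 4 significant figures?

ω = 2πf = 8.168e+06 rad/s
X_L = ωL = 3635 Ω
X_C = 1/(ωC) = 4534 Ω
Branch 1: Z₁ = R = 3800 Ω
Branch 2 (series LC): Z₂ = j(X_L − X_C) = −j899.5 Ω
Parallel: Z = Z₁Z₂/(Z₁+Z₂), |Z| = 875.3 Ω, ∠Z = -76.68°
cos φ = cos(-76.68°) = 0.2303

0.2303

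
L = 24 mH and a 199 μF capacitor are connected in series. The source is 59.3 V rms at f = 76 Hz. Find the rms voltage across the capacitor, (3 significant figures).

ω = 2πf = 477.5 rad/s
X_L = ωL = 11.5 Ω
X_C = 1/(ωC) = 10.5 Ω
Net reactance X = X_L − X_C = 0.937 Ω
Z = j0.937 Ω
|Z| = √(0² + 0.937²) = 0.937 Ω
I = V/|Z| = 63.3 A
V_C = I·|Z_C| = 63.3 × 10.5 = 666 V

666 V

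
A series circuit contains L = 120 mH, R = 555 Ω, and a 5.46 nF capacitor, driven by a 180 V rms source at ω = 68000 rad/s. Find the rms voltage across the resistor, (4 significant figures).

X_L = ωL = 8160 Ω
X_C = 1/(ωC) = 2693 Ω
Net reactance X = X_L − X_C = 5467 Ω
Z = 555.0 + j5467 Ω
|Z| = √(555.0² + 5467²) = 5495 Ω
I = V/|Z| = 32.76 mA
V_R = I·|Z_R| = 0.03276 × 555.0 = 18.18 V

18.18 V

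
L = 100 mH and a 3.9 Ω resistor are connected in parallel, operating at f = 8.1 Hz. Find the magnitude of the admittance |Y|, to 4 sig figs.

323.0 mS

ω = 2πf = 50.89 rad/s
X_L = ωL = 5.089 Ω
Parallel: admittances add. Y = 1/R + 1/(jωL)
Y = (0.2564 − j0.1965) S
|Y| = 0.3230 S → |Z| = 1/|Y| = 3.096 Ω, ∠Z = −∠Y = 37.46°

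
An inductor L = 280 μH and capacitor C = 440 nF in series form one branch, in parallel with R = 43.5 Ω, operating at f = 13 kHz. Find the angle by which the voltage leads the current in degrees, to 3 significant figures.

-83.5°

ω = 2πf = 81680 rad/s
X_L = ωL = 22.9 Ω
X_C = 1/(ωC) = 27.8 Ω
Branch 1: Z₁ = R = 43.5 Ω
Branch 2 (series LC): Z₂ = j(X_L − X_C) = −j4.95 Ω
Parallel: Z = Z₁Z₂/(Z₁+Z₂), |Z| = 4.92 Ω, ∠Z = -83.5°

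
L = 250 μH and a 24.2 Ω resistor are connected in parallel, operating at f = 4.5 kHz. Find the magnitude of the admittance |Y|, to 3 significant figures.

147 mS

ω = 2πf = 28270 rad/s
X_L = ωL = 7.07 Ω
Parallel: admittances add. Y = 1/R + 1/(jωL)
Y = (0.0413 − j0.141) S
|Y| = 0.147 S → |Z| = 1/|Y| = 6.79 Ω, ∠Z = −∠Y = 73.7°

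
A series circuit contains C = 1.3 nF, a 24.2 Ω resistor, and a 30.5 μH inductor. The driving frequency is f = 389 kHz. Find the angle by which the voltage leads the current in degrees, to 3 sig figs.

ω = 2πf = 2.444e+06 rad/s
X_L = ωL = 74.5 Ω
X_C = 1/(ωC) = 315 Ω
Net reactance X = X_L − X_C = -240 Ω
Z = 24.2 − j240 Ω
|Z| = √(24.2² + 240²) = 241 Ω
∠Z = arctan(-240/24.2) = -84.2°

-84.2°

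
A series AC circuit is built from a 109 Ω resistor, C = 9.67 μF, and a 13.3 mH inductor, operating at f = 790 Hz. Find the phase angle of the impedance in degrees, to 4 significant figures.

ω = 2πf = 4964 rad/s
X_L = ωL = 66.02 Ω
X_C = 1/(ωC) = 20.83 Ω
Net reactance X = X_L − X_C = 45.18 Ω
Z = 109.0 + j45.18 Ω
|Z| = √(109.0² + 45.18²) = 118.0 Ω
∠Z = arctan(45.18/109.0) = 22.52°

22.52°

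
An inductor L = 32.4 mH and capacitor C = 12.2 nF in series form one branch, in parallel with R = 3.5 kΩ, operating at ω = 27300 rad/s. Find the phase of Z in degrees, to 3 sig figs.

-58.8°

X_L = ωL = 885 Ω
X_C = 1/(ωC) = 3000 Ω
Branch 1: Z₁ = R = 3500 Ω
Branch 2 (series LC): Z₂ = j(X_L − X_C) = −j2120 Ω
Parallel: Z = Z₁Z₂/(Z₁+Z₂), |Z| = 1810 Ω, ∠Z = -58.8°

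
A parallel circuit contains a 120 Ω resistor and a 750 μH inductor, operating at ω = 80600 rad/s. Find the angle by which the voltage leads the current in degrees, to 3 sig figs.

X_L = ωL = 60.5 Ω
Parallel: admittances add. Y = 1/R + 1/(jωL)
Y = (0.00833 − j0.0165) S
|Y| = 0.0185 S → |Z| = 1/|Y| = 54.0 Ω, ∠Z = −∠Y = 63.3°

63.3°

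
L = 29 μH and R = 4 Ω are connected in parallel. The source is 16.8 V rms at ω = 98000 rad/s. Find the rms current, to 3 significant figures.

7.25 A

X_L = ωL = 2.84 Ω
Parallel: admittances add. Y = 1/R + 1/(jωL)
Y = (0.250 − j0.352) S
|Y| = 0.432 S → |Z| = 1/|Y| = 2.32 Ω, ∠Z = −∠Y = 54.6°
I = V/|Z| = 16.8/2.32 = 7.25 A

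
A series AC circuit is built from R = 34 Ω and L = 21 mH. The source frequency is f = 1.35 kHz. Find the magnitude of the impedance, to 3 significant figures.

ω = 2πf = 8482 rad/s
X_L = ωL = 178 Ω
Z = 34.0 + j178 Ω
|Z| = √(34.0² + 178²) = 181 Ω

181 Ω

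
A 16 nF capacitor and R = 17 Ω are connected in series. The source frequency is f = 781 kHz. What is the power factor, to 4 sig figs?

0.8003

ω = 2πf = 4.907e+06 rad/s
X_C = 1/(ωC) = 12.74 Ω
Z = 17.00 − j12.74 Ω
|Z| = √(17.00² + 12.74²) = 21.24 Ω
∠Z = arctan(-12.74/17.00) = -36.84°
cos φ = cos(-36.84°) = 0.8003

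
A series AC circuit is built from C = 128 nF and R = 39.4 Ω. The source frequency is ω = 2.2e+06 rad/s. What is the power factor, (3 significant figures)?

0.996

X_C = 1/(ωC) = 3.55 Ω
Z = 39.4 − j3.55 Ω
|Z| = √(39.4² + 3.55²) = 39.6 Ω
∠Z = arctan(-3.55/39.4) = -5.15°
cos φ = cos(-5.15°) = 0.996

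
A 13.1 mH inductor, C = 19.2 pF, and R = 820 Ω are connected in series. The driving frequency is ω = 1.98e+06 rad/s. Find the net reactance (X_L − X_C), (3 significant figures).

-367 Ω

X_L = ωL = 25900 Ω
X_C = 1/(ωC) = 26300 Ω
X = 25900 − 26300 = -367 Ω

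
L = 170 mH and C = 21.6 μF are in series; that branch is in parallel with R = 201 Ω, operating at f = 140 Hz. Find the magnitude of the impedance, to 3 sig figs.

87.3 Ω

ω = 2πf = 879.6 rad/s
X_L = ωL = 150 Ω
X_C = 1/(ωC) = 52.6 Ω
Branch 1: Z₁ = R = 201 Ω
Branch 2 (series LC): Z₂ = j(X_L − X_C) = j96.9 Ω
Parallel: Z = Z₁Z₂/(Z₁+Z₂), |Z| = 87.3 Ω, ∠Z = 64.3°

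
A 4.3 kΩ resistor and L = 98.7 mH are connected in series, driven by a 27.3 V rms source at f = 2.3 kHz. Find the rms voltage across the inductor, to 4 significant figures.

8.595 V

ω = 2πf = 14450 rad/s
X_L = ωL = 1426 Ω
Z = 4300 + j1426 Ω
|Z| = √(4300² + 1426²) = 4530 Ω
I = V/|Z| = 6.026 mA
V_L = I·|Z_L| = 0.006026 × 1426 = 8.595 V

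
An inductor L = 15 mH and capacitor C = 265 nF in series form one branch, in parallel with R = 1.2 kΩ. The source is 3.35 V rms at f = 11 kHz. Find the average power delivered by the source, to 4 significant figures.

9.352 mW

ω = 2πf = 69120 rad/s
X_L = ωL = 1037 Ω
X_C = 1/(ωC) = 54.60 Ω
Branch 1: Z₁ = R = 1200 Ω
Branch 2 (series LC): Z₂ = j(X_L − X_C) = j982.1 Ω
Parallel: Z = Z₁Z₂/(Z₁+Z₂), |Z| = 760.0 Ω, ∠Z = 50.70°
I = V/|Z| = 4.408 mA
P = VI cos φ = 3.35 × 0.004408 × cos(50.70°) = 9.352 mW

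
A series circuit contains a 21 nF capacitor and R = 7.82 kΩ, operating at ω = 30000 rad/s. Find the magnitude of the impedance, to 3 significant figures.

X_C = 1/(ωC) = 1590 Ω
Z = 7820 − j1590 Ω
|Z| = √(7820² + 1590²) = 7980 Ω

7980 Ω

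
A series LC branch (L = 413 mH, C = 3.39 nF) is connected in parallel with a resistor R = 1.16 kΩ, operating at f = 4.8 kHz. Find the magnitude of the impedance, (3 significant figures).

ω = 2πf = 30160 rad/s
X_L = ωL = 12500 Ω
X_C = 1/(ωC) = 9780 Ω
Branch 1: Z₁ = R = 1160 Ω
Branch 2 (series LC): Z₂ = j(X_L − X_C) = j2670 Ω
Parallel: Z = Z₁Z₂/(Z₁+Z₂), |Z| = 1060 Ω, ∠Z = 23.4°

1060 Ω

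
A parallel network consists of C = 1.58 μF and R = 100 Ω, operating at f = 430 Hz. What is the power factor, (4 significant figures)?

0.9197

ω = 2πf = 2702 rad/s
X_C = 1/(ωC) = 234.3 Ω
Parallel: admittances add. Y = 1/R + jωC
Y = (0.01000 + j0.004269) S
|Y| = 0.01087 S → |Z| = 1/|Y| = 91.97 Ω, ∠Z = −∠Y = -23.12°
cos φ = cos(-23.12°) = 0.9197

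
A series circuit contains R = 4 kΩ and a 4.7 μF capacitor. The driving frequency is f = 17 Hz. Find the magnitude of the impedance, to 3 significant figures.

4470 Ω

ω = 2πf = 106.8 rad/s
X_C = 1/(ωC) = 1990 Ω
Z = 4000 − j1990 Ω
|Z| = √(4000² + 1990²) = 4470 Ω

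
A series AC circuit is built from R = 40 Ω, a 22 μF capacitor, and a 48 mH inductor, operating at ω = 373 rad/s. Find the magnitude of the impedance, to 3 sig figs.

X_L = ωL = 17.9 Ω
X_C = 1/(ωC) = 122 Ω
Net reactance X = X_L − X_C = -104 Ω
Z = 40.0 − j104 Ω
|Z| = √(40.0² + 104²) = 111 Ω

111 Ω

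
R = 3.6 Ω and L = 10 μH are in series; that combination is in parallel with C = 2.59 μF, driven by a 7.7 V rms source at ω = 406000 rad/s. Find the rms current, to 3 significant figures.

7.10 A

X_L = ωL = 4.06 Ω
X_C = 1/(ωC) = 0.951 Ω
Branch 1 (R+jX_L): Z₁ = 3.60 + j4.06 Ω, |Z₁| = 5.43 Ω
Branch 2 (−jX_C): Z₂ = −j0.951 Ω
Parallel: Z = Z₁Z₂/(Z₁+Z₂), |Z| = 1.08 Ω, ∠Z = -82.4°
I = V/|Z| = 7.7/1.08 = 7.10 A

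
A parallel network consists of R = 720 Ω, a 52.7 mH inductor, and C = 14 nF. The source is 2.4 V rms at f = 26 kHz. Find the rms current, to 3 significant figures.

6.19 mA

ω = 2πf = 163400 rad/s
X_L = ωL = 8610 Ω
X_C = 1/(ωC) = 437 Ω
Parallel: admittances add. Y = 1/R + 1/(jωL) + jωC
Y = (0.00139 + j0.00217) S
|Y| = 0.00258 S → |Z| = 1/|Y| = 388 Ω, ∠Z = −∠Y = -57.4°
I = V/|Z| = 2.4/388 = 6.19 mA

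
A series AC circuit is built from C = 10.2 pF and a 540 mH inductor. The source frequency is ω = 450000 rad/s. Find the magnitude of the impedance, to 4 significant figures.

25140 Ω

X_L = ωL = 243000 Ω
X_C = 1/(ωC) = 217900 Ω
Net reactance X = X_L − X_C = 25140 Ω
Z = j25140 Ω
|Z| = √(0² + 25140²) = 25140 Ω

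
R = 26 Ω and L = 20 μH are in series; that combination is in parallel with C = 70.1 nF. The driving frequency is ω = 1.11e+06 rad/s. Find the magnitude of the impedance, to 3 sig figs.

X_L = ωL = 22.2 Ω
X_C = 1/(ωC) = 12.9 Ω
Branch 1 (R+jX_L): Z₁ = 26.0 + j22.2 Ω, |Z₁| = 34.2 Ω
Branch 2 (−jX_C): Z₂ = −j12.9 Ω
Parallel: Z = Z₁Z₂/(Z₁+Z₂), |Z| = 15.9 Ω, ∠Z = -69.3°

15.9 Ω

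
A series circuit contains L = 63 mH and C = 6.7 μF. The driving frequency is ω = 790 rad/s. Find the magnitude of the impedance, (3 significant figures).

X_L = ωL = 49.8 Ω
X_C = 1/(ωC) = 189 Ω
Net reactance X = X_L − X_C = -139 Ω
Z = − j139 Ω
|Z| = √(0² + 139²) = 139 Ω

139 Ω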